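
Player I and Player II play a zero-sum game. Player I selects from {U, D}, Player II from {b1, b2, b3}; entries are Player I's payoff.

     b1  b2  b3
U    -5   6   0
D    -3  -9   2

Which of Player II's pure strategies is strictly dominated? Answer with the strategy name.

b3

b1 holds Player I's payoff strictly below b3 in every row: -5 < 0, -3 < 2.
So b3 is strictly dominated for Player II.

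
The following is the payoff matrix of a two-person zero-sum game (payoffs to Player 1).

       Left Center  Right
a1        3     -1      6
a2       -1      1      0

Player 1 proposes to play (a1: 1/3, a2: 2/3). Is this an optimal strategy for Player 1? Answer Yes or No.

Yes

Against Left this mix gives (1/3)·3 + (2/3)·(-1) = 1/3.
Against Center this mix gives (1/3)·(-1) + (2/3)·1 = 1/3.
Against Right this mix gives (1/3)·6 + (2/3)·0 = 2.
All of Player 2's active replies (Left, Center) yield 1/3, and no column does worse for Player 1. The mix makes Player 2 indifferent and guarantees 1/3, so it is optimal.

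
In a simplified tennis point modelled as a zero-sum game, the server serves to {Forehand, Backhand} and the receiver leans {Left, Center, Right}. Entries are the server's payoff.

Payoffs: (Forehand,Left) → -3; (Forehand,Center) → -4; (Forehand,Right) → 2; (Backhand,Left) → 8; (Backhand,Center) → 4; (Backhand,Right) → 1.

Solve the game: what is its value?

4/3

Row minima: Forehand → -4, Backhand → 1; maximin = 1.
Column maxima: Left → 8, Center → 4, Right → 2; minimax = 2.
1 ≠ 2, so there is no saddle point; optimal play is mixed.
Left is strictly dominated by Center (it gives the server strictly more in every row), so the receiver never plays it.
On the remaining 2×2 (Forehand, Backhand vs Center, Right):
Let the server play Forehand with probability p. Expected payoff against Center: (-4)p + 4(1−p) = −8p + 4; against Right: 2p + 1(1−p) = p + 1.
Setting these equal: −8p + 4 = p + 1 ⇒ −9p = -3 ⇒ p = 1/3, and the value is (-8)·(1/3) + 4 = 4/3.
For the receiver: with q = P(Center), equating Forehand's and Backhand's payoffs gives −6q + 2 = 3q + 1 ⇒ q = 1/9.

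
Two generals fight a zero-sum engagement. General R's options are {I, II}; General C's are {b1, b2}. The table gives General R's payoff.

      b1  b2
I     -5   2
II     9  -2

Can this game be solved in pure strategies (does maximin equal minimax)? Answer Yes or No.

No

Row minima: I → -5, II → -2; maximin = -2.
Column maxima: b1 → 9, b2 → 2; minimax = 2.
-2 ≠ 2, so no pure-strategy equilibrium exists.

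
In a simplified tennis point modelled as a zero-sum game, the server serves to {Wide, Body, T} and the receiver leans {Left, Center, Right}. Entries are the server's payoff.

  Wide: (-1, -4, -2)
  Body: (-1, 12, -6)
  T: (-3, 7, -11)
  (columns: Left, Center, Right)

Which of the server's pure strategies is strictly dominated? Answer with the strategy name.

T

Body gives a strictly higher payoff than T against every column: -1 > -3, 12 > 7, -6 > -11.
So T is strictly dominated and the server never plays it.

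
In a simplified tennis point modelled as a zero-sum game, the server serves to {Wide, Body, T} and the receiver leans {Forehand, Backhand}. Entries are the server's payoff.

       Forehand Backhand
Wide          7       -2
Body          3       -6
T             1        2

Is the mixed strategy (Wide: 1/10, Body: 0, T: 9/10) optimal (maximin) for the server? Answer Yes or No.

Against Forehand this mix gives (1/10)·7 + (9/10)·1 = 8/5.
Against Backhand this mix gives (1/10)·(-2) + (9/10)·2 = 8/5.
All of the receiver's active replies (Forehand, Backhand) yield 8/5, and no column does worse for the server. The mix makes the receiver indifferent and guarantees 8/5, so it is optimal.

Yes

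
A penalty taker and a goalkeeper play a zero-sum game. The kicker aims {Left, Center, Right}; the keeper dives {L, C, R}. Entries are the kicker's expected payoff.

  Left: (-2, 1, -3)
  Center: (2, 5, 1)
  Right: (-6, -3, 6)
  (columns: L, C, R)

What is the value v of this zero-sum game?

Row minima: Left → -3, Center → 1, Right → -6; maximin = 1.
Column maxima: L → 2, C → 5, R → 6; minimax = 2.
1 ≠ 2, so there is no saddle point; optimal play is mixed.
Left is strictly dominated by Center, so the kicker never plays it.
C is strictly dominated by L (it gives the kicker strictly more in every row), so the keeper never plays it.
On the remaining 2×2 (Center, Right vs L, R):
Let the kicker play Center with probability p. Expected payoff against L: 2p + (-6)(1−p) = 8p − 6; against R: 1p + 6(1−p) = −5p + 6.
Setting these equal: 8p − 6 = −5p + 6 ⇒ 13p = 12 ⇒ p = 12/13, and the value is (8)·(12/13) − 6 = 18/13.
For the keeper: with q = P(L), equating Center's and Right's payoffs gives q + 1 = −12q + 6 ⇒ q = 5/13.

18/13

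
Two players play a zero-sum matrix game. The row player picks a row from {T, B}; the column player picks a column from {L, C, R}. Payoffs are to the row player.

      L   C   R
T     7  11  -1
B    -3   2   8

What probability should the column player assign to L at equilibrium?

9/19

Row minima: T → -1, B → -3; maximin = -1.
Column maxima: L → 7, C → 11, R → 8; minimax = 7.
-1 ≠ 7, so there is no saddle point; optimal play is mixed.
C is strictly dominated by L (it gives the row player strictly more in every row), so the column player never plays it.
On the remaining 2×2 (T, B vs L, R):
Let the row player play T with probability p. Expected payoff against L: 7p + (-3)(1−p) = 10p − 3; against R: (-1)p + 8(1−p) = −9p + 8.
Setting these equal: 10p − 3 = −9p + 8 ⇒ 19p = 11 ⇒ p = 11/19, and the value is (10)·(11/19) − 3 = 53/19.
For the column player: with q = P(L), equating T's and B's payoffs gives 8q − 1 = −11q + 8 ⇒ q = 9/19.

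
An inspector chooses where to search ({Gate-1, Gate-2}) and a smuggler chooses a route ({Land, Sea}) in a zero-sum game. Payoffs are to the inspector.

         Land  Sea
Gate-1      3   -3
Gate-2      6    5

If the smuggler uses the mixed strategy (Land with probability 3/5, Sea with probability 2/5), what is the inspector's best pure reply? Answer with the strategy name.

Expected payoff of Gate-1: (3/5)·3 + (2/5)·(-3) = 3/5.
Expected payoff of Gate-2: (3/5)·6 + (2/5)·5 = 28/5.
The largest is 28/5, so the inspector's best response is Gate-2.

Gate-2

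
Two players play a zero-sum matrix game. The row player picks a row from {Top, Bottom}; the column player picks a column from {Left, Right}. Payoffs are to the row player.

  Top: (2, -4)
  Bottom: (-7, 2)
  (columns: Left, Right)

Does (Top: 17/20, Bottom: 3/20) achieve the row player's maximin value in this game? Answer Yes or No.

No

Against Left this mix gives (17/20)·2 + (3/20)·(-7) = 13/20.
Against Right this mix gives (17/20)·(-4) + (3/20)·2 = -31/10.
The column player will play Right, holding the row player to -31/10. Shifting weight toward the row that does better against Right would raise this floor (the equalizing mix achieves -8/5 against both Right and Left), so the proposed strategy is not optimal.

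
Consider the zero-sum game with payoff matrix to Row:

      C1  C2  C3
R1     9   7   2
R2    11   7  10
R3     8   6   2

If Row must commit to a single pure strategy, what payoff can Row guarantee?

7

Row minima: R1 → 2, R2 → 7, R3 → 2.
The best of these is 7.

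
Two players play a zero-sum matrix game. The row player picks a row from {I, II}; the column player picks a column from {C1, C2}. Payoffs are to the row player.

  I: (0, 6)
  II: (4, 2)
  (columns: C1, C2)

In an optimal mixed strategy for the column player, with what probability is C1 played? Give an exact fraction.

1/2

Row minima: I → 0, II → 2; maximin = 2.
Column maxima: C1 → 4, C2 → 6; minimax = 4.
2 ≠ 4, so there is no saddle point; optimal play is mixed.
Let the row player play I with probability p. Expected payoff against C1: 0p + 4(1−p) = −4p + 4; against C2: 6p + 2(1−p) = 4p + 2.
Setting these equal: −4p + 4 = 4p + 2 ⇒ −8p = -2 ⇒ p = 1/4, and the value is (-4)·(1/4) + 4 = 3.
For the column player: with q = P(C1), equating I's and II's payoffs gives −6q + 6 = 2q + 2 ⇒ q = 1/2.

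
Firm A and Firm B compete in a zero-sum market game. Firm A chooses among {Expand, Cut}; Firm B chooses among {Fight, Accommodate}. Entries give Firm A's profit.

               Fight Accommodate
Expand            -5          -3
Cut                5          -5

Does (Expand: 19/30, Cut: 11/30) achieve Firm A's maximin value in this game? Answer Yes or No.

No

Against Fight this mix gives (19/30)·(-5) + (11/30)·5 = -4/3.
Against Accommodate this mix gives (19/30)·(-3) + (11/30)·(-5) = -56/15.
Firm B will play Accommodate, holding Firm A to -56/15. Shifting weight toward the row that does better against Accommodate would raise this floor (the equalizing mix achieves -10/3 against both Accommodate and Fight), so the proposed strategy is not optimal.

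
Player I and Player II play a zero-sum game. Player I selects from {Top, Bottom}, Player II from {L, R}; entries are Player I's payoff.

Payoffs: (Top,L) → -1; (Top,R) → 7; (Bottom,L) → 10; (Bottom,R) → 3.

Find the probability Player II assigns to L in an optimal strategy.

Row minima: Top → -1, Bottom → 3; maximin = 3.
Column maxima: L → 10, R → 7; minimax = 7.
3 ≠ 7, so there is no saddle point; optimal play is mixed.
Let Player I play Top with probability p. Expected payoff against L: (-1)p + 10(1−p) = −11p + 10; against R: 7p + 3(1−p) = 4p + 3.
Setting these equal: −11p + 10 = 4p + 3 ⇒ −15p = -7 ⇒ p = 7/15, and the value is (-11)·(7/15) + 10 = 73/15.
For Player II: with q = P(L), equating Top's and Bottom's payoffs gives −8q + 7 = 7q + 3 ⇒ q = 4/15.

4/15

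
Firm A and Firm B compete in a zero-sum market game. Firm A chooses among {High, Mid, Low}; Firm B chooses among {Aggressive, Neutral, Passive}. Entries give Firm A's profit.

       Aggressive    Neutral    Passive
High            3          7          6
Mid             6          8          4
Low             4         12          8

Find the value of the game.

16/3

Row minima: High → 3, Mid → 4, Low → 4; maximin = 4.
Column maxima: Aggressive → 6, Neutral → 12, Passive → 8; minimax = 6.
4 ≠ 6, so there is no saddle point; optimal play is mixed.
High is strictly dominated by Low, so Firm A never plays it.
Neutral is strictly dominated by Aggressive (it gives Firm A strictly more in every row), so Firm B never plays it.
On the remaining 2×2 (Mid, Low vs Aggressive, Passive):
Let Firm A play Mid with probability p. Expected payoff against Aggressive: 6p + 4(1−p) = 2p + 4; against Passive: 4p + 8(1−p) = −4p + 8.
Setting these equal: 2p + 4 = −4p + 8 ⇒ 6p = 4 ⇒ p = 2/3, and the value is (2)·(2/3) + 4 = 16/3.
For Firm B: with q = P(Aggressive), equating Mid's and Low's payoffs gives 2q + 4 = −4q + 8 ⇒ q = 2/3.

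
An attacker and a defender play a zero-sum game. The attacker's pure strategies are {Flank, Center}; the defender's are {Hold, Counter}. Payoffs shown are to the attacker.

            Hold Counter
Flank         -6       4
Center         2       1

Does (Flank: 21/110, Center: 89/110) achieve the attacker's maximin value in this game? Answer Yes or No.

No

Against Hold this mix gives (21/110)·(-6) + (89/110)·2 = 26/55.
Against Counter this mix gives (21/110)·4 + (89/110)·1 = 173/110.
The defender will play Hold, holding the attacker to 26/55. Shifting weight toward the row that does better against Hold would raise this floor (the equalizing mix achieves 14/11 against both Hold and Counter), so the proposed strategy is not optimal.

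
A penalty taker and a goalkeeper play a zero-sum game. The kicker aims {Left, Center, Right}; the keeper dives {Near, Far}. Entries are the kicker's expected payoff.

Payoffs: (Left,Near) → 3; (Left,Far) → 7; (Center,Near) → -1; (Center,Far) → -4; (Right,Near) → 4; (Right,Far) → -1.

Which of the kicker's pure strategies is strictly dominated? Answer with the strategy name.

Left gives a strictly higher payoff than Center against every column: 3 > -1, 7 > -4.
So Center is strictly dominated and the kicker never plays it.

Center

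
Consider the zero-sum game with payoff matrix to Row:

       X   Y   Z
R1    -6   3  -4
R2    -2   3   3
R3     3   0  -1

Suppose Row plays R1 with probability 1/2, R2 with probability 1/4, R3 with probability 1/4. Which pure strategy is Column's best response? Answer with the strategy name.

If Column plays X, Row's expected payoff is (1/2)·(-6) + (1/4)·(-2) + (1/4)·3 = -11/4.
If Column plays Y, Row's expected payoff is (1/2)·3 + (1/4)·3 + (1/4)·0 = 9/4.
If Column plays Z, Row's expected payoff is (1/2)·(-4) + (1/4)·3 + (1/4)·(-1) = -3/2.
Column minimizes Row's payoff; the smallest is -11/4, so the best response is X.

X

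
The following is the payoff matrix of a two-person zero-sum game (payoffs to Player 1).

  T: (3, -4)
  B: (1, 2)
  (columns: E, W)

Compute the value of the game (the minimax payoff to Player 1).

Row minima: T → -4, B → 1; maximin = 1.
Column maxima: E → 3, W → 2; minimax = 2.
1 ≠ 2, so there is no saddle point; optimal play is mixed.
Let Player 1 play T with probability p. Expected payoff against E: 3p + 1(1−p) = 2p + 1; against W: (-4)p + 2(1−p) = −6p + 2.
Setting these equal: 2p + 1 = −6p + 2 ⇒ 8p = 1 ⇒ p = 1/8, and the value is (2)·(1/8) + 1 = 5/4.
For Player 2: with q = P(E), equating T's and B's payoffs gives 7q − 4 = −q + 2 ⇒ q = 3/4.

5/4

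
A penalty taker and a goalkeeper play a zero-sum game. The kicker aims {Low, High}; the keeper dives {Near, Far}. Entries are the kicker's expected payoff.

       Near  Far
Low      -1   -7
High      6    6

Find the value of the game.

6

Row minima: Low → -7, High → 6; maximin = 6.
Column maxima: Near → 6, Far → 6; minimax = 6.
Since maximin = minimax = 6, there is a saddle point and the value is 6.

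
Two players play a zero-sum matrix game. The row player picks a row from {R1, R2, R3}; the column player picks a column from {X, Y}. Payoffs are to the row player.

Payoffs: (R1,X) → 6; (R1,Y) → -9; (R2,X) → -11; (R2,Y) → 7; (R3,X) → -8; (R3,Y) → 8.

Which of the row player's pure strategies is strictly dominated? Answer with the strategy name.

R2

R3 gives a strictly higher payoff than R2 against every column: -8 > -11, 8 > 7.
So R2 is strictly dominated and the row player never plays it.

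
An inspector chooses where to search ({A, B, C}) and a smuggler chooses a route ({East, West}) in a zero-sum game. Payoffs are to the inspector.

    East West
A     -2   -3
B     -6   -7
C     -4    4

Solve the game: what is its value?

Row minima: A → -3, B → -7, C → -4; maximin = -3.
Column maxima: East → -2, West → 4; minimax = -2.
-3 ≠ -2, so there is no saddle point; optimal play is mixed.
B is strictly dominated by A, so the inspector never plays it.
On the remaining 2×2 (A, C vs East, West):
Let the inspector play A with probability p. Expected payoff against East: (-2)p + (-4)(1−p) = 2p − 4; against West: (-3)p + 4(1−p) = −7p + 4.
Setting these equal: 2p − 4 = −7p + 4 ⇒ 9p = 8 ⇒ p = 8/9, and the value is (2)·(8/9) − 4 = -20/9.
For the smuggler: with q = P(East), equating A's and C's payoffs gives q − 3 = −8q + 4 ⇒ q = 7/9.

-20/9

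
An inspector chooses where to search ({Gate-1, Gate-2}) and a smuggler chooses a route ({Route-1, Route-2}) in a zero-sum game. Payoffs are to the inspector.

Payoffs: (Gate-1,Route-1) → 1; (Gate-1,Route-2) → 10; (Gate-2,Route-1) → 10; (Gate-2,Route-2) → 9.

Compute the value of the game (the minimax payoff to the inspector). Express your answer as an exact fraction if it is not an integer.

Row minima: Gate-1 → 1, Gate-2 → 9; maximin = 9.
Column maxima: Route-1 → 10, Route-2 → 10; minimax = 10.
9 ≠ 10, so there is no saddle point; optimal play is mixed.
Let the inspector play Gate-1 with probability p. Expected payoff against Route-1: 1p + 10(1−p) = −9p + 10; against Route-2: 10p + 9(1−p) = p + 9.
Setting these equal: −9p + 10 = p + 9 ⇒ −10p = -1 ⇒ p = 1/10, and the value is (-9)·(1/10) + 10 = 91/10.
For the smuggler: with q = P(Route-1), equating Gate-1's and Gate-2's payoffs gives −9q + 10 = q + 9 ⇒ q = 1/10.

91/10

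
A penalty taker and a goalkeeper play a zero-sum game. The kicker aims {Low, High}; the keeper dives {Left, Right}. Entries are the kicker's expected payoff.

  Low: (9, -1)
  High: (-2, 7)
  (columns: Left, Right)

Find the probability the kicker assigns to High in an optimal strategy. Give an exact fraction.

10/19

Row minima: Low → -1, High → -2; maximin = -1.
Column maxima: Left → 9, Right → 7; minimax = 7.
-1 ≠ 7, so there is no saddle point; optimal play is mixed.
Let the kicker play Low with probability p. Expected payoff against Left: 9p + (-2)(1−p) = 11p − 2; against Right: (-1)p + 7(1−p) = −8p + 7.
Setting these equal: 11p − 2 = −8p + 7 ⇒ 19p = 9 ⇒ p = 9/19, and the value is (11)·(9/19) − 2 = 61/19.
For the keeper: with q = P(Left), equating Low's and High's payoffs gives 10q − 1 = −9q + 7 ⇒ q = 8/19.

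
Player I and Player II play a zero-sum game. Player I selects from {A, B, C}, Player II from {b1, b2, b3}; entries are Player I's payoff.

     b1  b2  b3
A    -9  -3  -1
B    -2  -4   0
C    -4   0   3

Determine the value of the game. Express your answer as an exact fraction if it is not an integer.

-8/3

Row minima: A → -9, B → -4, C → -4; maximin = -4.
Column maxima: b1 → -2, b2 → 0, b3 → 3; minimax = -2.
-4 ≠ -2, so there is no saddle point; optimal play is mixed.
A is strictly dominated by C, so Player I never plays it.
b3 is strictly dominated by b1 (it gives Player I strictly more in every row), so Player II never plays it.
On the remaining 2×2 (B, C vs b1, b2):
Let Player I play B with probability p. Expected payoff against b1: (-2)p + (-4)(1−p) = 2p − 4; against b2: (-4)p + 0(1−p) = −4p.
Setting these equal: 2p − 4 = −4p ⇒ 6p = 4 ⇒ p = 2/3, and the value is (2)·(2/3) − 4 = -8/3.
For Player II: with q = P(b1), equating B's and C's payoffs gives 2q − 4 = −4q ⇒ q = 2/3.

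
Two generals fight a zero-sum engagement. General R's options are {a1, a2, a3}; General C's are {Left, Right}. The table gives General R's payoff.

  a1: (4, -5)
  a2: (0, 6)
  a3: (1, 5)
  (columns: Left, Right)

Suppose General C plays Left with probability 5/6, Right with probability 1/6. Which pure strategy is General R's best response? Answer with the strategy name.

a1

Expected payoff of a1: (5/6)·4 + (1/6)·(-5) = 5/2.
Expected payoff of a2: (5/6)·0 + (1/6)·6 = 1.
Expected payoff of a3: (5/6)·1 + (1/6)·5 = 5/3.
The largest is 5/2, so General R's best response is a1.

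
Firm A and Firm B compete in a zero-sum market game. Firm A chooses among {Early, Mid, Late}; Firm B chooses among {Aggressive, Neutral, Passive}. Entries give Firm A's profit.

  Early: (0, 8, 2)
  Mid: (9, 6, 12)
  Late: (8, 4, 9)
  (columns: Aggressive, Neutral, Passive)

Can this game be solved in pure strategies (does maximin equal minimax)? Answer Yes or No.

No

Row minima: Early → 0, Mid → 6, Late → 4; maximin = 6.
Column maxima: Aggressive → 9, Neutral → 8, Passive → 12; minimax = 8.
6 ≠ 8, so no pure-strategy equilibrium exists.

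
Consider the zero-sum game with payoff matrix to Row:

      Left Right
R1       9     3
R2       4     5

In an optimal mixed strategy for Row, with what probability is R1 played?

1/7

Row minima: R1 → 3, R2 → 4; maximin = 4.
Column maxima: Left → 9, Right → 5; minimax = 5.
4 ≠ 5, so there is no saddle point; optimal play is mixed.
Let Row play R1 with probability p. Expected payoff against Left: 9p + 4(1−p) = 5p + 4; against Right: 3p + 5(1−p) = −2p + 5.
Setting these equal: 5p + 4 = −2p + 5 ⇒ 7p = 1 ⇒ p = 1/7, and the value is (5)·(1/7) + 4 = 33/7.
For Column: with q = P(Left), equating R1's and R2's payoffs gives 6q + 3 = −q + 5 ⇒ q = 2/7.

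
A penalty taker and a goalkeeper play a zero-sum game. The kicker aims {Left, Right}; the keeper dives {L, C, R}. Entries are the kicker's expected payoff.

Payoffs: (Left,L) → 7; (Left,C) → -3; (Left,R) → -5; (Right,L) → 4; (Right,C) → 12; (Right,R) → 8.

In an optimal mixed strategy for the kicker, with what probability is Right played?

Row minima: Left → -5, Right → 4; maximin = 4.
Column maxima: L → 7, C → 12, R → 8; minimax = 7.
4 ≠ 7, so there is no saddle point; optimal play is mixed.
C is strictly dominated by R (it gives the kicker strictly more in every row), so the keeper never plays it.
On the remaining 2×2 (Left, Right vs L, R):
Let the kicker play Left with probability p. Expected payoff against L: 7p + 4(1−p) = 3p + 4; against R: (-5)p + 8(1−p) = −13p + 8.
Setting these equal: 3p + 4 = −13p + 8 ⇒ 16p = 4 ⇒ p = 1/4, and the value is (3)·(1/4) + 4 = 19/4.
For the keeper: with q = P(L), equating Left's and Right's payoffs gives 12q − 5 = −4q + 8 ⇒ q = 13/16.

3/4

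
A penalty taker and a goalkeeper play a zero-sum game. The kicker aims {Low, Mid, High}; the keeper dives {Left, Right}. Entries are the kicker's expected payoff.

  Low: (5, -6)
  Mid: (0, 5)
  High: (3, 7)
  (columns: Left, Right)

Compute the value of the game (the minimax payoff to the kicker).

53/15

Row minima: Low → -6, Mid → 0, High → 3; maximin = 3.
Column maxima: Left → 5, Right → 7; minimax = 5.
3 ≠ 5, so there is no saddle point; optimal play is mixed.
Mid is strictly dominated by High, so the kicker never plays it.
On the remaining 2×2 (Low, High vs Left, Right):
Let the kicker play Low with probability p. Expected payoff against Left: 5p + 3(1−p) = 2p + 3; against Right: (-6)p + 7(1−p) = −13p + 7.
Setting these equal: 2p + 3 = −13p + 7 ⇒ 15p = 4 ⇒ p = 4/15, and the value is (2)·(4/15) + 3 = 53/15.
For the keeper: with q = P(Left), equating Low's and High's payoffs gives 11q − 6 = −4q + 7 ⇒ q = 13/15.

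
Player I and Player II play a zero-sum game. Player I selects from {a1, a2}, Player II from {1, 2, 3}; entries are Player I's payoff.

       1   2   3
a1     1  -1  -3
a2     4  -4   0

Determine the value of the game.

Row minima: a1 → -3, a2 → -4; maximin = -3.
Column maxima: 1 → 4, 2 → -1, 3 → 0; minimax = -1.
-3 ≠ -1, so there is no saddle point; optimal play is mixed.
1 is strictly dominated by 2 (it gives Player I strictly more in every row), so Player II never plays it.
On the remaining 2×2 (a1, a2 vs 2, 3):
Let Player I play a1 with probability p. Expected payoff against 2: (-1)p + (-4)(1−p) = 3p − 4; against 3: (-3)p + 0(1−p) = −3p.
Setting these equal: 3p − 4 = −3p ⇒ 6p = 4 ⇒ p = 2/3, and the value is (3)·(2/3) − 4 = -2.
For Player II: with q = P(2), equating a1's and a2's payoffs gives 2q − 3 = −4q ⇒ q = 1/2.

-2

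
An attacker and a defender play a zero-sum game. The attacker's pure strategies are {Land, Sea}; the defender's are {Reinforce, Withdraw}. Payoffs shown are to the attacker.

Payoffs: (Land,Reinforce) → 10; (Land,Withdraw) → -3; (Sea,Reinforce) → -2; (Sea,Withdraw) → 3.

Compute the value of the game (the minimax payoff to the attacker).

Row minima: Land → -3, Sea → -2; maximin = -2.
Column maxima: Reinforce → 10, Withdraw → 3; minimax = 3.
-2 ≠ 3, so there is no saddle point; optimal play is mixed.
Let the attacker play Land with probability p. Expected payoff against Reinforce: 10p + (-2)(1−p) = 12p − 2; against Withdraw: (-3)p + 3(1−p) = −6p + 3.
Setting these equal: 12p − 2 = −6p + 3 ⇒ 18p = 5 ⇒ p = 5/18, and the value is (12)·(5/18) − 2 = 4/3.
For the defender: with q = P(Reinforce), equating Land's and Sea's payoffs gives 13q − 3 = −5q + 3 ⇒ q = 1/3.

4/3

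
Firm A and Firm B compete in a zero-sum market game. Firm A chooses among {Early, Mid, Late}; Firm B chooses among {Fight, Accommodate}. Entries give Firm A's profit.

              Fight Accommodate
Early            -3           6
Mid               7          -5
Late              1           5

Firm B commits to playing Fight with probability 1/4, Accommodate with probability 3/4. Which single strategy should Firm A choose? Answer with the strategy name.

Late

Expected payoff of Early: (1/4)·(-3) + (3/4)·6 = 15/4.
Expected payoff of Mid: (1/4)·7 + (3/4)·(-5) = -2.
Expected payoff of Late: (1/4)·1 + (3/4)·5 = 4.
The largest is 4, so Firm A's best response is Late.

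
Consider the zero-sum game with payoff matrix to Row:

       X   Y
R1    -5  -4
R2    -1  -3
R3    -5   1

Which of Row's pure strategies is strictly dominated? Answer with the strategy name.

R2 gives a strictly higher payoff than R1 against every column: -1 > -5, -3 > -4.
So R1 is strictly dominated and Row never plays it.

R1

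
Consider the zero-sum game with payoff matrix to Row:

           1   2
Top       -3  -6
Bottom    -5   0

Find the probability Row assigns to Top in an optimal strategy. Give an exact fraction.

Row minima: Top → -6, Bottom → -5; maximin = -5.
Column maxima: 1 → -3, 2 → 0; minimax = -3.
-5 ≠ -3, so there is no saddle point; optimal play is mixed.
Let Row play Top with probability p. Expected payoff against 1: (-3)p + (-5)(1−p) = 2p − 5; against 2: (-6)p + 0(1−p) = −6p.
Setting these equal: 2p − 5 = −6p ⇒ 8p = 5 ⇒ p = 5/8, and the value is (2)·(5/8) − 5 = -15/4.
For Column: with q = P(1), equating Top's and Bottom's payoffs gives 3q − 6 = −5q ⇒ q = 3/4.

5/8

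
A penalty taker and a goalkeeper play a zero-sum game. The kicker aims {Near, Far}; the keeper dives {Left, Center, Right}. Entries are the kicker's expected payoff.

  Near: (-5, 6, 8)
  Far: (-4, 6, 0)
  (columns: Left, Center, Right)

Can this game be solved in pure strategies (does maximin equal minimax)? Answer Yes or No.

Yes

Row minima: Near → -5, Far → -4; maximin = -4.
Column maxima: Left → -4, Center → 6, Right → 8; minimax = -4.
maximin = minimax = -4, so a saddle point exists.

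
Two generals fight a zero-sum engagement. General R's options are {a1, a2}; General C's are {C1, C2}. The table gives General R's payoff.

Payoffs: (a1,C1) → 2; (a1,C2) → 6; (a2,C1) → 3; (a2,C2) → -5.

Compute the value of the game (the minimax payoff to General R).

7/3

Row minima: a1 → 2, a2 → -5; maximin = 2.
Column maxima: C1 → 3, C2 → 6; minimax = 3.
2 ≠ 3, so there is no saddle point; optimal play is mixed.
Let General R play a1 with probability p. Expected payoff against C1: 2p + 3(1−p) = −p + 3; against C2: 6p + (-5)(1−p) = 11p − 5.
Setting these equal: −p + 3 = 11p − 5 ⇒ −12p = -8 ⇒ p = 2/3, and the value is (-1)·(2/3) + 3 = 7/3.
For General C: with q = P(C1), equating a1's and a2's payoffs gives −4q + 6 = 8q − 5 ⇒ q = 11/12.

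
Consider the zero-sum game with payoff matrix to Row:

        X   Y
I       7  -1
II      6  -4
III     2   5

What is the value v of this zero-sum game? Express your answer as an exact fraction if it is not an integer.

37/11

Row minima: I → -1, II → -4, III → 2; maximin = 2.
Column maxima: X → 7, Y → 5; minimax = 5.
2 ≠ 5, so there is no saddle point; optimal play is mixed.
II is strictly dominated by I, so Row never plays it.
On the remaining 2×2 (I, III vs X, Y):
Let Row play I with probability p. Expected payoff against X: 7p + 2(1−p) = 5p + 2; against Y: (-1)p + 5(1−p) = −6p + 5.
Setting these equal: 5p + 2 = −6p + 5 ⇒ 11p = 3 ⇒ p = 3/11, and the value is (5)·(3/11) + 2 = 37/11.
For Column: with q = P(X), equating I's and III's payoffs gives 8q − 1 = −3q + 5 ⇒ q = 6/11.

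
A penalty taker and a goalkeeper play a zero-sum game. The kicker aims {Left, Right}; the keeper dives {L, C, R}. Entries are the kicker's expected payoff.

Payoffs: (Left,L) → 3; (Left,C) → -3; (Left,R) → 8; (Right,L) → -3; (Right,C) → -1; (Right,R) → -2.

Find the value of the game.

-3/2

Row minima: Left → -3, Right → -3; maximin = -3.
Column maxima: L → 3, C → -1, R → 8; minimax = -1.
-3 ≠ -1, so there is no saddle point; optimal play is mixed.
R is strictly dominated by L (it gives the kicker strictly more in every row), so the keeper never plays it.
On the remaining 2×2 (Left, Right vs L, C):
Let the kicker play Left with probability p. Expected payoff against L: 3p + (-3)(1−p) = 6p − 3; against C: (-3)p + (-1)(1−p) = −2p − 1.
Setting these equal: 6p − 3 = −2p − 1 ⇒ 8p = 2 ⇒ p = 1/4, and the value is (6)·(1/4) − 3 = -3/2.
For the keeper: with q = P(L), equating Left's and Right's payoffs gives 6q − 3 = −2q − 1 ⇒ q = 1/4.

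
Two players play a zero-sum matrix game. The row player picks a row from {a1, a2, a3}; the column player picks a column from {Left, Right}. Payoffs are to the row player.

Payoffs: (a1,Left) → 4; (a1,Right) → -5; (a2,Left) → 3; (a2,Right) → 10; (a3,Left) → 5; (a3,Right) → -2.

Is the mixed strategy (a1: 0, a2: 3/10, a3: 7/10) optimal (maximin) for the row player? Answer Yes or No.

No

Against Left this mix gives (3/10)·3 + (7/10)·5 = 22/5.
Against Right this mix gives (3/10)·10 + (7/10)·(-2) = 8/5.
The column player will play Right, holding the row player to 8/5. Shifting weight toward the row that does better against Right would raise this floor (the equalizing mix achieves 4 against both Right and Left), so the proposed strategy is not optimal.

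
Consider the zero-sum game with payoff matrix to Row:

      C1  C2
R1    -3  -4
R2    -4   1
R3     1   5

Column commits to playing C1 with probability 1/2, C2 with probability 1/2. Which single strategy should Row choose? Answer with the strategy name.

Expected payoff of R1: (1/2)·(-3) + (1/2)·(-4) = -7/2.
Expected payoff of R2: (1/2)·(-4) + (1/2)·1 = -3/2.
Expected payoff of R3: (1/2)·1 + (1/2)·5 = 3.
The largest is 3, so Row's best response is R3.

R3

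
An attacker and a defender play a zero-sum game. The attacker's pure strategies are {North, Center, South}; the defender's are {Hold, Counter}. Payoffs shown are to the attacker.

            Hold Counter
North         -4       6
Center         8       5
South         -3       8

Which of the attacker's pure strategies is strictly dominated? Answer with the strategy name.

South gives a strictly higher payoff than North against every column: -3 > -4, 8 > 6.
So North is strictly dominated and the attacker never plays it.

North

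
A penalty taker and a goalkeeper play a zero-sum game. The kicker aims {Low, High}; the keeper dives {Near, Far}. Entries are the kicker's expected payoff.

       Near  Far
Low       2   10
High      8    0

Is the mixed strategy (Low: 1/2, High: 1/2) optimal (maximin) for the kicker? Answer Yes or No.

Against Near this mix gives (1/2)·2 + (1/2)·8 = 5.
Against Far this mix gives (1/2)·10 + (1/2)·0 = 5.
All of the keeper's active replies (Near, Far) yield 5, and no column does worse for the kicker. The mix makes the keeper indifferent and guarantees 5, so it is optimal.

Yes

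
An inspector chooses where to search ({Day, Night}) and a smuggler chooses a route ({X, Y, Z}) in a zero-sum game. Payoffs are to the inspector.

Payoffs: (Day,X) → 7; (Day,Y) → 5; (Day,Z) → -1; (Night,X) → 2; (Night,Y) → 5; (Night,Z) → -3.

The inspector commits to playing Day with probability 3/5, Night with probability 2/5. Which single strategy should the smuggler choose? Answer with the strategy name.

Z

If the smuggler plays X, the inspector's expected payoff is (3/5)·7 + (2/5)·2 = 5.
If the smuggler plays Y, the inspector's expected payoff is (3/5)·5 + (2/5)·5 = 5.
If the smuggler plays Z, the inspector's expected payoff is (3/5)·(-1) + (2/5)·(-3) = -9/5.
The smuggler minimizes the inspector's payoff; the smallest is -9/5, so the best response is Z.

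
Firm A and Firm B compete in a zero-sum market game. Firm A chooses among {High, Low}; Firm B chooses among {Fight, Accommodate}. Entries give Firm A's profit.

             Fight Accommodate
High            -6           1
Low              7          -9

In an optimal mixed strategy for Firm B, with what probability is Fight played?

Row minima: High → -6, Low → -9; maximin = -6.
Column maxima: Fight → 7, Accommodate → 1; minimax = 1.
-6 ≠ 1, so there is no saddle point; optimal play is mixed.
Let Firm A play High with probability p. Expected payoff against Fight: (-6)p + 7(1−p) = −13p + 7; against Accommodate: 1p + (-9)(1−p) = 10p − 9.
Setting these equal: −13p + 7 = 10p − 9 ⇒ −23p = -16 ⇒ p = 16/23, and the value is (-13)·(16/23) + 7 = -47/23.
For Firm B: with q = P(Fight), equating High's and Low's payoffs gives −7q + 1 = 16q − 9 ⇒ q = 10/23.

10/23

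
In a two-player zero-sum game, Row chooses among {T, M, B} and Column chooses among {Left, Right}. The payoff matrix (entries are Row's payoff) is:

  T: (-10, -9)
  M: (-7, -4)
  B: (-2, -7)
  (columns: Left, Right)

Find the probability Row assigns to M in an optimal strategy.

5/8

Row minima: T → -10, M → -7, B → -7; maximin = -7.
Column maxima: Left → -2, Right → -4; minimax = -4.
-7 ≠ -4, so there is no saddle point; optimal play is mixed.
T is strictly dominated by M, so Row never plays it.
On the remaining 2×2 (M, B vs Left, Right):
Let Row play M with probability p. Expected payoff against Left: (-7)p + (-2)(1−p) = −5p − 2; against Right: (-4)p + (-7)(1−p) = 3p − 7.
Setting these equal: −5p − 2 = 3p − 7 ⇒ −8p = -5 ⇒ p = 5/8, and the value is (-5)·(5/8) − 2 = -41/8.
For Column: with q = P(Left), equating M's and B's payoffs gives −3q − 4 = 5q − 7 ⇒ q = 3/8.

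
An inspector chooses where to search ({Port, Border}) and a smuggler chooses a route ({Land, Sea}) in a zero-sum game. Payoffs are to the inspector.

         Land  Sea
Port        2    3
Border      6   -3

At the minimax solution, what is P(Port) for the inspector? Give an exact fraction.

9/10

Row minima: Port → 2, Border → -3; maximin = 2.
Column maxima: Land → 6, Sea → 3; minimax = 3.
2 ≠ 3, so there is no saddle point; optimal play is mixed.
Let the inspector play Port with probability p. Expected payoff against Land: 2p + 6(1−p) = −4p + 6; against Sea: 3p + (-3)(1−p) = 6p − 3.
Setting these equal: −4p + 6 = 6p − 3 ⇒ −10p = -9 ⇒ p = 9/10, and the value is (-4)·(9/10) + 6 = 12/5.
For the smuggler: with q = P(Land), equating Port's and Border's payoffs gives −q + 3 = 9q − 3 ⇒ q = 3/5.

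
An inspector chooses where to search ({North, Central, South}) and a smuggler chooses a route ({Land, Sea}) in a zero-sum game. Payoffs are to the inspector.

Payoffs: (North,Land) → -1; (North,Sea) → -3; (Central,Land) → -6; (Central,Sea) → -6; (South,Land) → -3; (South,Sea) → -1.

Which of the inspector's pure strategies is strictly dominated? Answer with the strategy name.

Central

North gives a strictly higher payoff than Central against every column: -1 > -6, -3 > -6.
So Central is strictly dominated and the inspector never plays it.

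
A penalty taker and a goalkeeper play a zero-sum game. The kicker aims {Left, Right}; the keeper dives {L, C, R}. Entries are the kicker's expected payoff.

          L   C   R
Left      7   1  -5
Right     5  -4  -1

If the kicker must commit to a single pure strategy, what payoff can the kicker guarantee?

Row minima: Left → -5, Right → -4.
The best of these is -4.

-4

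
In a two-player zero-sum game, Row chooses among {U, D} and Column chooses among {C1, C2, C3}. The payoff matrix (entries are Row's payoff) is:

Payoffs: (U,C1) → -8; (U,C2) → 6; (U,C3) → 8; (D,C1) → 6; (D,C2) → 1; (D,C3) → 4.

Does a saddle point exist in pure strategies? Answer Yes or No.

No

Row minima: U → -8, D → 1; maximin = 1.
Column maxima: C1 → 6, C2 → 6, C3 → 8; minimax = 6.
1 ≠ 6, so no pure-strategy equilibrium exists.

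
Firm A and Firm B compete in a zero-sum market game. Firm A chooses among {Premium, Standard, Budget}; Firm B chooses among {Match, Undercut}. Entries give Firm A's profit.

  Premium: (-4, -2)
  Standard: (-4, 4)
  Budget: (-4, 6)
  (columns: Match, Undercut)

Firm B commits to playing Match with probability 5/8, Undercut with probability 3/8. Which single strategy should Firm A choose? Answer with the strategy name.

Expected payoff of Premium: (5/8)·(-4) + (3/8)·(-2) = -13/4.
Expected payoff of Standard: (5/8)·(-4) + (3/8)·4 = -1.
Expected payoff of Budget: (5/8)·(-4) + (3/8)·6 = -1/4.
The largest is -1/4, so Firm A's best response is Budget.

Budget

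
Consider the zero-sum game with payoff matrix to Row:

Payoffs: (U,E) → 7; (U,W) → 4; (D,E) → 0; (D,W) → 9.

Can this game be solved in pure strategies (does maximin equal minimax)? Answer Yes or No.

Row minima: U → 4, D → 0; maximin = 4.
Column maxima: E → 7, W → 9; minimax = 7.
4 ≠ 7, so no pure-strategy equilibrium exists.

No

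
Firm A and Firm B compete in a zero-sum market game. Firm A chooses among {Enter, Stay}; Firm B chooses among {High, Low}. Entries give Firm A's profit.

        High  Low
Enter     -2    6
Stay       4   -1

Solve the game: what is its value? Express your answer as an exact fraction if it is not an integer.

Row minima: Enter → -2, Stay → -1; maximin = -1.
Column maxima: High → 4, Low → 6; minimax = 4.
-1 ≠ 4, so there is no saddle point; optimal play is mixed.
Let Firm A play Enter with probability p. Expected payoff against High: (-2)p + 4(1−p) = −6p + 4; against Low: 6p + (-1)(1−p) = 7p − 1.
Setting these equal: −6p + 4 = 7p − 1 ⇒ −13p = -5 ⇒ p = 5/13, and the value is (-6)·(5/13) + 4 = 22/13.
For Firm B: with q = P(High), equating Enter's and Stay's payoffs gives −8q + 6 = 5q − 1 ⇒ q = 7/13.

22/13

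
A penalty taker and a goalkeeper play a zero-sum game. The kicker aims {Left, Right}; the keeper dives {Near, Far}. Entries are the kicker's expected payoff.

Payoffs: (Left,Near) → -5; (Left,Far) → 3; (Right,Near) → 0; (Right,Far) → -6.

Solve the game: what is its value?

-15/7

Row minima: Left → -5, Right → -6; maximin = -5.
Column maxima: Near → 0, Far → 3; minimax = 0.
-5 ≠ 0, so there is no saddle point; optimal play is mixed.
Let the kicker play Left with probability p. Expected payoff against Near: (-5)p + 0(1−p) = −5p; against Far: 3p + (-6)(1−p) = 9p − 6.
Setting these equal: −5p = 9p − 6 ⇒ −14p = -6 ⇒ p = 3/7, and the value is (-5)·(3/7) = -15/7.
For the keeper: with q = P(Near), equating Left's and Right's payoffs gives −8q + 3 = 6q − 6 ⇒ q = 9/14.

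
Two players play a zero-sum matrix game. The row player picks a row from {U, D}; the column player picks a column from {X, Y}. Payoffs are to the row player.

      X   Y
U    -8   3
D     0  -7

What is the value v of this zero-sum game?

-28/9

Row minima: U → -8, D → -7; maximin = -7.
Column maxima: X → 0, Y → 3; minimax = 0.
-7 ≠ 0, so there is no saddle point; optimal play is mixed.
Let the row player play U with probability p. Expected payoff against X: (-8)p + 0(1−p) = −8p; against Y: 3p + (-7)(1−p) = 10p − 7.
Setting these equal: −8p = 10p − 7 ⇒ −18p = -7 ⇒ p = 7/18, and the value is (-8)·(7/18) = -28/9.
For the column player: with q = P(X), equating U's and D's payoffs gives −11q + 3 = 7q − 7 ⇒ q = 5/9.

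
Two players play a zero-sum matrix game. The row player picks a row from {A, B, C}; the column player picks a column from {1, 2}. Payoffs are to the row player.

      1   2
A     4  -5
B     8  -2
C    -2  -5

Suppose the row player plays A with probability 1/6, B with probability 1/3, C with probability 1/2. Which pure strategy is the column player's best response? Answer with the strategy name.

If the column player plays 1, the row player's expected payoff is (1/6)·4 + (1/3)·8 + (1/2)·(-2) = 7/3.
If the column player plays 2, the row player's expected payoff is (1/6)·(-5) + (1/3)·(-2) + (1/2)·(-5) = -4.
The column player minimizes the row player's payoff; the smallest is -4, so the best response is 2.

2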